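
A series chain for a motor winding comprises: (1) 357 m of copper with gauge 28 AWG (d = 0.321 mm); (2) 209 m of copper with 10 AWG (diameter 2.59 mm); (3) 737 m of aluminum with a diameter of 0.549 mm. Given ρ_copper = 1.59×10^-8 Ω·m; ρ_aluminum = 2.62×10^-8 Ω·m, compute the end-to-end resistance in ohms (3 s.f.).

Seg 1: A = π(0.321/2 mm)² = π(1.6050e-04 m)² = 8.093e-08 m²
R_1 = (1.59×10^-8)(357)/(8.093e-08) = 70.14 Ω
Seg 2: A = π(2.59/2 mm)² = π(1.2950e-03 m)² = 5.269e-06 m²
R_2 = (1.59×10^-8)(209)/(5.269e-06) = 0.6307 Ω
Seg 3: A = π(d/2)² = π(2.7450e-04 m)² = 2.367e-07 m²
R_3 = (2.62×10^-8)(737)/(2.367e-07) = 81.57 Ω
R_total = R_1 + R_2 + R_3 = 152 Ω

152 Ω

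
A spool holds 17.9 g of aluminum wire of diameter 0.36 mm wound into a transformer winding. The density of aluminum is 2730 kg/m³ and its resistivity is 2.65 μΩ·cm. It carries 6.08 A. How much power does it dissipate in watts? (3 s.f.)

ρ = 2.65 μΩ·cm = 2.65×10^-8 Ω·m
A = π(d/2)² = π(1.8000e-04 m)² = 1.0179e-07 m²
L = m/(density·A) = 0.0179/(2730×1.0179e-07) = 64.42 m
R = ρL/A = (2.65×10^-8)(64.42)/(1.0179e-07) = 16.77 Ω
P = I²R = (6.08)² × 16.77 = 620 W

620 W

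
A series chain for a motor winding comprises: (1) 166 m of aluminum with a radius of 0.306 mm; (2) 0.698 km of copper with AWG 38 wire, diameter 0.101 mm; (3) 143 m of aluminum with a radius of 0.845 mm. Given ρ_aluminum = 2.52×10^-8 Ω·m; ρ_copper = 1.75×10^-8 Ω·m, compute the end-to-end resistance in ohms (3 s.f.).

1540 Ω

Seg 1: A = πr² = π(3.0600e-04 m)² = 2.942e-07 m²
R_1 = (2.52×10^-8)(166)/(2.942e-07) = 14.22 Ω
Seg 2: A = π(0.101/2 mm)² = π(5.0500e-05 m)² = 8.012e-09 m²
R_2 = (1.75×10^-8)(698)/(8.012e-09) = 1525 Ω
Seg 3: A = πr² = π(8.4500e-04 m)² = 2.243e-06 m²
R_3 = (2.52×10^-8)(143)/(2.243e-06) = 1.606 Ω
R_total = R_1 + R_2 + R_3 = 1540 Ω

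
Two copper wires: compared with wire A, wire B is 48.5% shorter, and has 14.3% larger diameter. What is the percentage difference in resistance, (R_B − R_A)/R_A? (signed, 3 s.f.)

-60.6%

R ∝ L/d², so R_B/R_A = (1 − 48.5/100) × (1 + 14.3/100)⁻²
= 0.515 × 0.7654 = 0.3942
(R_B − R_A)/R_A = 0.3942 − 1 = -60.6%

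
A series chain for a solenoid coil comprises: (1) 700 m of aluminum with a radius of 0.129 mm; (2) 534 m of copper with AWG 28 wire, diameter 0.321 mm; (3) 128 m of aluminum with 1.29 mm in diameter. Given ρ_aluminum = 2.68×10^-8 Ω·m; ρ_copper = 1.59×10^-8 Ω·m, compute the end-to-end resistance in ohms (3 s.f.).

466 Ω

Seg 1: A = πr² = π(1.2900e-04 m)² = 5.228e-08 m²
R_1 = (2.68×10^-8)(700)/(5.228e-08) = 358.8 Ω
Seg 2: A = π(0.321/2 mm)² = π(1.6050e-04 m)² = 8.093e-08 m²
R_2 = (1.59×10^-8)(534)/(8.093e-08) = 104.9 Ω
Seg 3: A = π(d/2)² = π(6.4500e-04 m)² = 1.307e-06 m²
R_3 = (2.68×10^-8)(128)/(1.307e-06) = 2.625 Ω
R_total = R_1 + R_2 + R_3 = 466 Ω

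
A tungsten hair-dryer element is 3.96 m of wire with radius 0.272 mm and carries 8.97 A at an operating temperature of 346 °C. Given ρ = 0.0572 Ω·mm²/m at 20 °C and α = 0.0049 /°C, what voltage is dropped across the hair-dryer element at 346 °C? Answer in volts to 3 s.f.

22.7 V

ρ = 0.0572 Ω·mm²/m = 5.72×10^-8 Ω·m
A = πr² = π(2.7200e-04 m)² = 2.324e-07 m²
R₍20₎ = ρL/A = (5.72×10^-8)(3.96)/(2.324e-07) = 0.9745 Ω
R₍346₎ = R₍20₎(1 + αΔT) = 0.9745 × (1 + 0.0049×326) = 2.531 Ω
V = IR = 8.97 × 2.531 = 22.7 V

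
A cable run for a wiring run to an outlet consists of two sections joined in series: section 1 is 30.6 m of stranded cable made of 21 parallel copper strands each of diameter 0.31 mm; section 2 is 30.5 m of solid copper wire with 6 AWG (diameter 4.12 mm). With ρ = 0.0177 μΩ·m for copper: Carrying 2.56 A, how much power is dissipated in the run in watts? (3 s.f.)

2.50 W

ρ = 0.0177 μΩ·m = 1.77×10^-8 Ω·m
Section 1: A_strand = π(1.5500e-04)² = 7.548e-08 m²; R₁ = ρL/(N·A_s) = (1.77×10^-8)(30.6)/(21×7.548e-08) = 0.3417 Ω
Section 2: A = π(4.12/2 mm)² = π(2.0600e-03 m)² = 1.333e-05 m²
R₂ = (1.77×10^-8)(30.5)/(1.333e-05) = 0.04049 Ω
R = R₁ + R₂ = 0.3822 Ω
P = I²R = (2.56)² × 0.3822 = 2.50 W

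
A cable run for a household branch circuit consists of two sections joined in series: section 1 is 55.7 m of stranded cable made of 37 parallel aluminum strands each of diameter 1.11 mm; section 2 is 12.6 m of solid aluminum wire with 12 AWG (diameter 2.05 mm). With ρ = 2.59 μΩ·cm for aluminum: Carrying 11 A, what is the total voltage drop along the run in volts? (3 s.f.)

ρ = 2.59 μΩ·cm = 2.59×10^-8 Ω·m
Section 1: A_strand = π(5.5500e-04)² = 9.677e-07 m²; R₁ = ρL/(N·A_s) = (2.59×10^-8)(55.7)/(37×9.677e-07) = 0.04029 Ω
Section 2: A = π(2.05/2 mm)² = π(1.0250e-03 m)² = 3.301e-06 m²
R₂ = (2.59×10^-8)(12.6)/(3.301e-06) = 0.09887 Ω
R = R₁ + R₂ = 0.1392 Ω
V = IR = 11 × 0.1392 = 1.53 V

1.53 V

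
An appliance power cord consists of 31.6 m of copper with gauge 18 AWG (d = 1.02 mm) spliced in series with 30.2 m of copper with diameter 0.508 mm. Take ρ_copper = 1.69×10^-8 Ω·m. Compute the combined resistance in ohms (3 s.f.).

Segment 1: A = π(1.02/2 mm)² = π(5.1000e-04 m)² = 8.171e-07 m²
R₁ = ρL/A = (1.69×10^-8)(31.6)/(8.171e-07) = 0.6536 Ω
Segment 2: A = π(d/2)² = π(2.5400e-04 m)² = 2.027e-07 m²
R₂ = (1.69×10^-8)(30.2)/(2.027e-07) = 2.518 Ω
R = R₁ + R₂ = 3.17 Ω

3.17 Ω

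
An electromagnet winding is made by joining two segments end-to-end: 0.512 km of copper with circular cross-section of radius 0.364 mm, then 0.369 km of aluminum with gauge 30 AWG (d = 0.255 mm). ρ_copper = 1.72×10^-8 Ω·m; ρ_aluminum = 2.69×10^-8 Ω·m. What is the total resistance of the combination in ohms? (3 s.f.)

216 Ω

Segment 1: A = πr² = π(3.6400e-04 m)² = 4.162e-07 m²
R₁ = ρL/A = (1.72×10^-8)(512)/(4.162e-07) = 21.16 Ω
Segment 2: A = π(0.255/2 mm)² = π(1.2750e-04 m)² = 5.107e-08 m²
R₂ = (2.69×10^-8)(369)/(5.107e-08) = 194.4 Ω
R = R₁ + R₂ = 216 Ω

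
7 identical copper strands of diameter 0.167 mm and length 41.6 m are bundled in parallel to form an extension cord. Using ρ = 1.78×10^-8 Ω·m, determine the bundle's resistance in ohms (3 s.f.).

4.83 Ω

A_strand = π(8.3500e-05 m)² = 2.190e-08 m²
R_strand = ρL/A = (1.78×10^-8)(41.6)/(2.190e-08) = 33.81 Ω
R_total = R_strand/N = 33.81/7 = 4.83 Ω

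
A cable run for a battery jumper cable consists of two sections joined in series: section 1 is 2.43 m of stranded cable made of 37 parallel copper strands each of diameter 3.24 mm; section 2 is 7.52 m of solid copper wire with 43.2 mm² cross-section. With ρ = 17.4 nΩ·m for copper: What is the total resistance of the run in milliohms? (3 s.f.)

ρ = 17.4 nΩ·m = 1.74×10^-8 Ω·m
Section 1: A_strand = π(1.6200e-03)² = 8.245e-06 m²; R₁ = ρL/(N·A_s) = (1.74×10^-8)(2.43)/(37×8.245e-06) = 1.386×10^-4 Ω
Section 2: A = 43.2 mm² = 4.320e-05 m²
R₂ = (1.74×10^-8)(7.52)/(4.320e-05) = 0.003029 Ω
R = R₁ + R₂ = 3.17 mΩ

3.17 mΩ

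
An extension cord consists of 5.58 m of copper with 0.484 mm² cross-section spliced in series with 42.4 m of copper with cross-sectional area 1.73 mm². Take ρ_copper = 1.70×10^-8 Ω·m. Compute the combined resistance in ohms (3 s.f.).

Segment 1: A = 0.484 mm² = 4.840e-07 m²
R₁ = ρL/A = (1.70×10^-8)(5.58)/(4.840e-07) = 0.196 Ω
Segment 2: A = 1.73 mm² = 1.730e-06 m²
R₂ = (1.70×10^-8)(42.4)/(1.730e-06) = 0.4166 Ω
R = R₁ + R₂ = 0.613 Ω

0.613 Ω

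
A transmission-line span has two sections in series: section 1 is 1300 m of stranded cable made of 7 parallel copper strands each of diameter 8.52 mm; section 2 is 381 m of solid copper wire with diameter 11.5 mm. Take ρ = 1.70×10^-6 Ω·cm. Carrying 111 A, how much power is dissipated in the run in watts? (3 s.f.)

ρ = 1.70×10^-6 Ω·cm = 1.70×10^-8 Ω·m
Section 1: A_strand = π(4.2600e-03)² = 5.701e-05 m²; R₁ = ρL/(N·A_s) = (1.70×10^-8)(1300)/(7×5.701e-05) = 0.05538 Ω
Section 2: A = π(d/2)² = π(5.7500e-03 m)² = 1.039e-04 m²
R₂ = (1.70×10^-8)(381)/(1.039e-04) = 0.06236 Ω
R = R₁ + R₂ = 0.1177 Ω
P = I²R = (111)² × 0.1177 = 1450 W

1450 W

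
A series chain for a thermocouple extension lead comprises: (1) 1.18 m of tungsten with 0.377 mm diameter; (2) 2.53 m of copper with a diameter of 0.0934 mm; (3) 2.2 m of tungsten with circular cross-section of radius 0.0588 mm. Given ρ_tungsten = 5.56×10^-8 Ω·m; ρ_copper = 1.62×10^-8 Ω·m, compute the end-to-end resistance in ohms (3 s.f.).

Seg 1: A = π(d/2)² = π(1.8850e-04 m)² = 1.116e-07 m²
R_1 = (5.56×10^-8)(1.18)/(1.116e-07) = 0.5877 Ω
Seg 2: A = π(d/2)² = π(4.6700e-05 m)² = 6.851e-09 m²
R_2 = (1.62×10^-8)(2.53)/(6.851e-09) = 5.982 Ω
Seg 3: A = πr² = π(5.8800e-05 m)² = 1.086e-08 m²
R_3 = (5.56×10^-8)(2.2)/(1.086e-08) = 11.26 Ω
R_total = R_1 + R_2 + R_3 = 17.8 Ω

17.8 Ω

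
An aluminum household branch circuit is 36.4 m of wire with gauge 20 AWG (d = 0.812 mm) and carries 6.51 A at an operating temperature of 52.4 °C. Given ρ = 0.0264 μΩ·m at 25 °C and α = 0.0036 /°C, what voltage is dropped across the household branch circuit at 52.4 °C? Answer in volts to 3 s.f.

ρ = 0.0264 μΩ·m = 2.64×10^-8 Ω·m
A = π(0.812/2 mm)² = π(4.0600e-04 m)² = 5.178e-07 m²
R₍25₎ = ρL/A = (2.64×10^-8)(36.4)/(5.178e-07) = 1.856 Ω
R₍52.4₎ = R₍25₎(1 + αΔT) = 1.856 × (1 + 0.0036×27.4) = 2.039 Ω
V = IR = 6.51 × 2.039 = 13.3 V

13.3 V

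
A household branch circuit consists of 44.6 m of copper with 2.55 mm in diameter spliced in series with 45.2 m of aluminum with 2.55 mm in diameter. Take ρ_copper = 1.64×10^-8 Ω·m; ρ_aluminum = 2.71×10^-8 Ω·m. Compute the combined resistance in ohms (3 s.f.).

0.383 Ω

Segment 1: A = π(d/2)² = π(1.2750e-03 m)² = 5.107e-06 m²
R₁ = ρL/A = (1.64×10^-8)(44.6)/(5.107e-06) = 0.1432 Ω
R₂ = (2.71×10^-8)(45.2)/(5.107e-06) = 0.2398 Ω
R = R₁ + R₂ = 0.383 Ω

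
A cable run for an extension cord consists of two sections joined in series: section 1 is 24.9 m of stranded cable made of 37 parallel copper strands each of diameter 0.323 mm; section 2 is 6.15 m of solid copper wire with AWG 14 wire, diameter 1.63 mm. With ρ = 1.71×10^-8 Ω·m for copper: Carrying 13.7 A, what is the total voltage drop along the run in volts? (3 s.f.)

Section 1: A_strand = π(1.6150e-04)² = 8.194e-08 m²; R₁ = ρL/(N·A_s) = (1.71×10^-8)(24.9)/(37×8.194e-08) = 0.1404 Ω
Section 2: A = π(1.63/2 mm)² = π(8.1500e-04 m)² = 2.087e-06 m²
R₂ = (1.71×10^-8)(6.15)/(2.087e-06) = 0.0504 Ω
R = R₁ + R₂ = 0.1908 Ω
V = IR = 13.7 × 0.1908 = 2.61 V

2.61 V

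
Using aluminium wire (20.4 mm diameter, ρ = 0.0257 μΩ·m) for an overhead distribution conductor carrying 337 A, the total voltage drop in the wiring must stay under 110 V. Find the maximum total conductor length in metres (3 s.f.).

ρ = 0.0257 μΩ·m = 2.57×10^-8 Ω·m
A = π(d/2)² = π(1.0200e-02 m)² = 3.269e-04 m²
L_max = V_max·A/(1·ρI) = (110)(3.269e-04)/(2.57×10^-8×337) = 4150 m

4150 m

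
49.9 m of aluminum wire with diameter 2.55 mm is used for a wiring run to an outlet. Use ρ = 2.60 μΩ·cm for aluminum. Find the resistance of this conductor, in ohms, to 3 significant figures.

0.254 Ω

ρ = 2.60 μΩ·cm = 2.60×10^-8 Ω·m
A = π(d/2)² = π(1.2750e-03 m)² = 5.107e-06 m²
R = ρL/A = (2.60×10^-8)(49.9 m)/(5.107e-06 m²) = 0.254 Ω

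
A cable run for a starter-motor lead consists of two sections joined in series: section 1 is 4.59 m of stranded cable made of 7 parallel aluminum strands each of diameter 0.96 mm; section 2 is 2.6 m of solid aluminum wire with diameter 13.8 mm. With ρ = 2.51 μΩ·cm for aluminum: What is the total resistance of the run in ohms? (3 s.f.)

ρ = 2.51 μΩ·cm = 2.51×10^-8 Ω·m
Section 1: A_strand = π(4.8000e-04)² = 7.238e-07 m²; R₁ = ρL/(N·A_s) = (2.51×10^-8)(4.59)/(7×7.238e-07) = 0.02274 Ω
Section 2: A = π(d/2)² = π(6.9000e-03 m)² = 1.496e-04 m²
R₂ = (2.51×10^-8)(2.6)/(1.496e-04) = 4.363×10^-4 Ω
R = R₁ + R₂ = 0.0232 Ω

0.0232 Ω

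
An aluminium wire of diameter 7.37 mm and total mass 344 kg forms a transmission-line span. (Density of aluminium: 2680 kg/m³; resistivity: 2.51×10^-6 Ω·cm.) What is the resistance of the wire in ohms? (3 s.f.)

1.77 Ω

ρ = 2.51×10^-6 Ω·cm = 2.51×10^-8 Ω·m
A = π(d/2)² = π(3.6850e-03 m)² = 4.2660e-05 m²
L = m/(density·A) = 344/(2680×4.2660e-05) = 3009 m
R = ρL/A = (2.51×10^-8)(3009)/(4.2660e-05) = 1.77 Ω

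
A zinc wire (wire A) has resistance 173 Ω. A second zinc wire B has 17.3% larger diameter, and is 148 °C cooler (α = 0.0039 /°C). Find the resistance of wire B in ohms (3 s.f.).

53.2 Ω

R ∝ ρL/d² with ρ ∝ (1+αΔT), so R_B/R_A = (1 + 17.3/100)⁻² × (1 − 0.0039×148)
= 0.7268 × 0.4228 = 0.3073
R_B = 0.3073 × 173 = 53.2 Ω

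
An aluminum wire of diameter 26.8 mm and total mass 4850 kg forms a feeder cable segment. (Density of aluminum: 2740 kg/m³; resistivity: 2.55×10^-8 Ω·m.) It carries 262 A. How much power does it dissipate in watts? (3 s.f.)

9740 W

A = π(d/2)² = π(1.3400e-02 m)² = 5.6410e-04 m²
L = m/(density·A) = 4850/(2740×5.6410e-04) = 3138 m
R = ρL/A = (2.55×10^-8)(3138)/(5.6410e-04) = 0.1418 Ω
P = I²R = (262)² × 0.1418 = 9740 W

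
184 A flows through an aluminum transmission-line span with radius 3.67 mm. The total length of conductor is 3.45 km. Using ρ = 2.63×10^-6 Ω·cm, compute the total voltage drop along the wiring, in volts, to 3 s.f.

395 V

ρ = 2.63×10^-6 Ω·cm = 2.63×10^-8 Ω·m
A = πr² = π(3.6700e-03 m)² = 4.231e-05 m²
R = ρL/A = (2.63×10^-8)(3450)/(4.231e-05) = 2.144 Ω
V = IR = 184 × 2.144 = 395 V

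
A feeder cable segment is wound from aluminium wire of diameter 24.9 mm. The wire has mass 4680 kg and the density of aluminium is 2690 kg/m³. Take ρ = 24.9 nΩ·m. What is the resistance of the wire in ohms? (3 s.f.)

0.183 Ω

ρ = 24.9 nΩ·m = 2.49×10^-8 Ω·m
A = π(d/2)² = π(1.2450e-02 m)² = 4.8695e-04 m²
L = m/(density·A) = 4680/(2690×4.8695e-04) = 3573 m
R = ρL/A = (2.49×10^-8)(3573)/(4.8695e-04) = 0.183 Ω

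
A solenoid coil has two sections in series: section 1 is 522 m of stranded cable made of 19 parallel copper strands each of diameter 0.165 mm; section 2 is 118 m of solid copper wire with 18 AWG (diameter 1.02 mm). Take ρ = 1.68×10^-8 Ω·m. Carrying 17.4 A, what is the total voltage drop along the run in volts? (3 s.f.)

Section 1: A_strand = π(8.2500e-05)² = 2.138e-08 m²; R₁ = ρL/(N·A_s) = (1.68×10^-8)(522)/(19×2.138e-08) = 21.59 Ω
Section 2: A = π(1.02/2 mm)² = π(5.1000e-04 m)² = 8.171e-07 m²
R₂ = (1.68×10^-8)(118)/(8.171e-07) = 2.426 Ω
R = R₁ + R₂ = 24.01 Ω
V = IR = 17.4 × 24.01 = 418 V

418 V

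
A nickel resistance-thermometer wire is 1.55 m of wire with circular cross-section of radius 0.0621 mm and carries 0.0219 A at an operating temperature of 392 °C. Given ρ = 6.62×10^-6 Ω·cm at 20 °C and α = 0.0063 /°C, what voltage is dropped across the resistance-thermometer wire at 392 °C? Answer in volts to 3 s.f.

ρ = 6.62×10^-6 Ω·cm = 6.62×10^-8 Ω·m
A = πr² = π(6.2100e-05 m)² = 1.212e-08 m²
R₍20₎ = ρL/A = (6.62×10^-8)(1.55)/(1.212e-08) = 8.469 Ω
R₍392₎ = R₍20₎(1 + αΔT) = 8.469 × (1 + 0.0063×372) = 28.32 Ω
V = IR = 0.0219 × 28.32 = 0.620 V

0.620 V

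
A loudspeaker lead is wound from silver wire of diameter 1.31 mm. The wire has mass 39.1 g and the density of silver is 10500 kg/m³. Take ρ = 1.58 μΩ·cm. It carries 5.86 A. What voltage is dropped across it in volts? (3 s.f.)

ρ = 1.58 μΩ·cm = 1.58×10^-8 Ω·m
A = π(d/2)² = π(6.5500e-04 m)² = 1.3478e-06 m²
L = m/(density·A) = 0.0391/(10500×1.3478e-06) = 2.763 m
R = ρL/A = (1.58×10^-8)(2.763)/(1.3478e-06) = 0.03239 Ω
V = IR = 5.86 × 0.03239 = 0.190 V

0.190 V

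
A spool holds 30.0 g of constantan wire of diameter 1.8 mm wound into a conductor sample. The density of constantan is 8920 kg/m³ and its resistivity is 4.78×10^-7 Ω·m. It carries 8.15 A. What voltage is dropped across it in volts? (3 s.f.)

2.02 V

A = π(d/2)² = π(9.0000e-04 m)² = 2.5447e-06 m²
L = m/(density·A) = 0.03/(8920×2.5447e-06) = 1.322 m
R = ρL/A = (4.78×10^-7)(1.322)/(2.5447e-06) = 0.2483 Ω
V = IR = 8.15 × 0.2483 = 2.02 V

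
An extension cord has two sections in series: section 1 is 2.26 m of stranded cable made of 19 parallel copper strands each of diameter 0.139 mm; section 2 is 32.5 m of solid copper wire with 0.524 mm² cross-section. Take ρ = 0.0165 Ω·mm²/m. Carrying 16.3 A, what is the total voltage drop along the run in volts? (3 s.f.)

18.8 V

ρ = 0.0165 Ω·mm²/m = 1.65×10^-8 Ω·m
Section 1: A_strand = π(6.9500e-05)² = 1.517e-08 m²; R₁ = ρL/(N·A_s) = (1.65×10^-8)(2.26)/(19×1.517e-08) = 0.1293 Ω
Section 2: A = 0.524 mm² = 5.240e-07 m²
R₂ = (1.65×10^-8)(32.5)/(5.240e-07) = 1.023 Ω
R = R₁ + R₂ = 1.153 Ω
V = IR = 16.3 × 1.153 = 18.8 V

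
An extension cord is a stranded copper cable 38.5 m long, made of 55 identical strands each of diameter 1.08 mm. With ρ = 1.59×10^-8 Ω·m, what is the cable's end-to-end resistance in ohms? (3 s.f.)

A_strand = π(5.4000e-04 m)² = 9.161e-07 m²
R_strand = ρL/A = (1.59×10^-8)(38.5)/(9.161e-07) = 0.6682 Ω
R_total = R_strand/N = 0.6682/55 = 0.0121 Ω

0.0121 Ω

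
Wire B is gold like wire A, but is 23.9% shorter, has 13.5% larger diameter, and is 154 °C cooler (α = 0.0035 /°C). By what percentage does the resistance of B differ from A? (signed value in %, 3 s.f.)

R ∝ ρL/d² with ρ ∝ (1+αΔT), so R_B/R_A = (1 − 23.9/100) × (1 + 13.5/100)⁻² × (1 − 0.0035×154)
= 0.761 × 0.7763 × 0.461 = 0.2723
(R_B − R_A)/R_A = 0.2723 − 1 = -72.8%

-72.8%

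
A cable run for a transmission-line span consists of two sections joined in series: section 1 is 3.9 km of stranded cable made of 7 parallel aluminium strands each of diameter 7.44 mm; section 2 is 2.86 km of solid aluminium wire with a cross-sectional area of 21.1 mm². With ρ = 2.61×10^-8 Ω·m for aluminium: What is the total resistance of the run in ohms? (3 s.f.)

3.87 Ω

Section 1: A_strand = π(3.7200e-03)² = 4.347e-05 m²; R₁ = ρL/(N·A_s) = (2.61×10^-8)(3900)/(7×4.347e-05) = 0.3345 Ω
Section 2: A = 21.1 mm² = 2.110e-05 m²
R₂ = (2.61×10^-8)(2860)/(2.110e-05) = 3.538 Ω
R = R₁ + R₂ = 3.87 Ω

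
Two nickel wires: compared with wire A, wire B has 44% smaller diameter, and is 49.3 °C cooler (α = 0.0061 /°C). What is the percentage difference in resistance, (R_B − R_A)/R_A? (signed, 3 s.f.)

123%

R ∝ ρL/d² with ρ ∝ (1+αΔT), so R_B/R_A = (1 − 44/100)⁻² × (1 − 0.0061×49.3)
= 3.189 × 0.6993 = 2.23
(R_B − R_A)/R_A = 2.23 − 1 = 123%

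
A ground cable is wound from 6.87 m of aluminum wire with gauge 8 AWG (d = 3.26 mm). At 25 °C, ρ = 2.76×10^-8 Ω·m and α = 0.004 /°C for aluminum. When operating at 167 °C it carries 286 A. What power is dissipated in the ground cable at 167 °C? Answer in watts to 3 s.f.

A = π(3.26/2 mm)² = π(1.6300e-03 m)² = 8.347e-06 m²
R₍25₎ = ρL/A = (2.76×10^-8)(6.87)/(8.347e-06) = 0.02272 Ω
R₍167₎ = R₍25₎(1 + αΔT) = 0.02272 × (1 + 0.004×142) = 0.03562 Ω
P = I²R = (286)² × 0.03562 = 2910 W

2910 W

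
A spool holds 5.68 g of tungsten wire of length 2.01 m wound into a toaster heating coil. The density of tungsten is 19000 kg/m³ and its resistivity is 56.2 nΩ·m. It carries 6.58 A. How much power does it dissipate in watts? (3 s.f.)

32.9 W

ρ = 56.2 nΩ·m = 5.62×10^-8 Ω·m
A = m/(density·L) = 0.00568/(19000×2.01) = 1.4873e-07 m²
R = ρL/A = (5.62×10^-8)(2.01)/(1.4873e-07) = 0.7595 Ω
P = I²R = (6.58)² × 0.7595 = 32.9 W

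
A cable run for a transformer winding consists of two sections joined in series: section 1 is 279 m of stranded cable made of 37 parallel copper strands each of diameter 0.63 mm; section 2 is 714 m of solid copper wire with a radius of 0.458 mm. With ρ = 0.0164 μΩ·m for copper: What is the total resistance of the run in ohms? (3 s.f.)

ρ = 0.0164 μΩ·m = 1.64×10^-8 Ω·m
Section 1: A_strand = π(3.1500e-04)² = 3.117e-07 m²; R₁ = ρL/(N·A_s) = (1.64×10^-8)(279)/(37×3.117e-07) = 0.3967 Ω
Section 2: A = πr² = π(4.5800e-04 m)² = 6.590e-07 m²
R₂ = (1.64×10^-8)(714)/(6.590e-07) = 17.77 Ω
R = R₁ + R₂ = 18.2 Ω

18.2 Ω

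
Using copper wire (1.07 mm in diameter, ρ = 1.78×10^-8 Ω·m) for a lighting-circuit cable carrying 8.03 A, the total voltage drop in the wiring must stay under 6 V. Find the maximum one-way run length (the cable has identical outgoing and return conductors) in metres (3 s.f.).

A = π(d/2)² = π(5.3500e-04 m)² = 8.992e-07 m²
L_max = V_max·A/(2·ρI) = (6)(8.992e-07)/(2×1.78×10^-8×8.03) = 18.9 m

18.9 m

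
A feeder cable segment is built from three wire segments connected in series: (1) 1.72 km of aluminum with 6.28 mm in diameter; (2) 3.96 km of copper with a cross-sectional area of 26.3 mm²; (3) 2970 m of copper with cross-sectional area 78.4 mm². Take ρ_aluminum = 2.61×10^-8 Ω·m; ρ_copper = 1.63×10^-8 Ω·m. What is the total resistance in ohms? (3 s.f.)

4.52 Ω

Seg 1: A = π(d/2)² = π(3.1400e-03 m)² = 3.097e-05 m²
R_1 = (2.61×10^-8)(1720)/(3.097e-05) = 1.449 Ω
Seg 2: A = 26.3 mm² = 2.630e-05 m²
R_2 = (1.63×10^-8)(3960)/(2.630e-05) = 2.454 Ω
Seg 3: A = 78.4 mm² = 7.840e-05 m²
R_3 = (1.63×10^-8)(2970)/(7.840e-05) = 0.6175 Ω
R_total = R_1 + R_2 + R_3 = 4.52 Ω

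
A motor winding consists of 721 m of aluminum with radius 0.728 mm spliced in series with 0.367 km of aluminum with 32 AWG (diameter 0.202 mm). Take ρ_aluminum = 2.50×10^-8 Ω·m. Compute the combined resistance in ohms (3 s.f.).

297 Ω

Segment 1: A = πr² = π(7.2800e-04 m)² = 1.665e-06 m²
R₁ = ρL/A = (2.50×10^-8)(721)/(1.665e-06) = 10.83 Ω
Segment 2: A = π(0.202/2 mm)² = π(1.0100e-04 m)² = 3.205e-08 m²
R₂ = (2.50×10^-8)(367)/(3.205e-08) = 286.3 Ω
R = R₁ + R₂ = 297 Ω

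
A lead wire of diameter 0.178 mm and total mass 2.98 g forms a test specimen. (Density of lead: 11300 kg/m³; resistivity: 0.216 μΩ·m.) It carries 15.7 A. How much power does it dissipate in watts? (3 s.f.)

ρ = 0.216 μΩ·m = 2.16×10^-7 Ω·m
A = π(d/2)² = π(8.9000e-05 m)² = 2.4885e-08 m²
L = m/(density·A) = 0.00298/(11300×2.4885e-08) = 10.6 m
R = ρL/A = (2.16×10^-7)(10.6)/(2.4885e-08) = 91.99 Ω
P = I²R = (15.7)² × 91.99 = 22700 W

22700 W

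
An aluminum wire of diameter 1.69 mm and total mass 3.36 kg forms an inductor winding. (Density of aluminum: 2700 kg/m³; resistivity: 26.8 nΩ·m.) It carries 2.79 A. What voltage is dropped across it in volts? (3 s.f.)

18.5 V

ρ = 26.8 nΩ·m = 2.68×10^-8 Ω·m
A = π(d/2)² = π(8.4500e-04 m)² = 2.2432e-06 m²
L = m/(density·A) = 3.36/(2700×2.2432e-06) = 554.8 m
R = ρL/A = (2.68×10^-8)(554.8)/(2.2432e-06) = 6.628 Ω
V = IR = 2.79 × 6.628 = 18.5 V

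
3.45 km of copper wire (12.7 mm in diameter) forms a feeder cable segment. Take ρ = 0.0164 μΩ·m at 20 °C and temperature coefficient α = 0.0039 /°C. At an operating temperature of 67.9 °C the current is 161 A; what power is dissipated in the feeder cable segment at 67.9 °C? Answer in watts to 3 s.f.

ρ = 0.0164 μΩ·m = 1.64×10^-8 Ω·m
A = π(d/2)² = π(6.3500e-03 m)² = 1.267e-04 m²
R₍20₎ = ρL/A = (1.64×10^-8)(3450)/(1.267e-04) = 0.4466 Ω
R₍67.9₎ = R₍20₎(1 + αΔT) = 0.4466 × (1 + 0.0039×47.9) = 0.5301 Ω
P = I²R = (161)² × 0.5301 = 13700 W

13700 W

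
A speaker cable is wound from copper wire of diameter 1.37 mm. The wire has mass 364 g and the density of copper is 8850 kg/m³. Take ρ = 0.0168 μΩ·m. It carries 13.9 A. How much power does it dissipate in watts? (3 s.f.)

ρ = 0.0168 μΩ·m = 1.68×10^-8 Ω·m
A = π(d/2)² = π(6.8500e-04 m)² = 1.4741e-06 m²
L = m/(density·A) = 0.364/(8850×1.4741e-06) = 27.9 m
R = ρL/A = (1.68×10^-8)(27.9)/(1.4741e-06) = 0.318 Ω
P = I²R = (13.9)² × 0.318 = 61.4 W

61.4 W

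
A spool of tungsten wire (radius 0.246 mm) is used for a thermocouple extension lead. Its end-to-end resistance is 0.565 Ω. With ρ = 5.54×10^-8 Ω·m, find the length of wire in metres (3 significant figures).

A = πr² = π(2.4600e-04 m)² = 1.901e-07 m²
L = RA/ρ = (0.565)(1.901e-07)/(5.54×10^-8) = 1.94 m

1.94 m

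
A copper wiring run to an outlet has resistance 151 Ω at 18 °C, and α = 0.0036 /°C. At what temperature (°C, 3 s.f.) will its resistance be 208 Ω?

123 °C

R = R₀(1 + α(T − T₀)) ⇒ T = T₀ + (R/R₀ − 1)/α
T = 18 + (208/151 − 1)/0.0036 = 18 + (0.3775)/0.0036 = 123 °C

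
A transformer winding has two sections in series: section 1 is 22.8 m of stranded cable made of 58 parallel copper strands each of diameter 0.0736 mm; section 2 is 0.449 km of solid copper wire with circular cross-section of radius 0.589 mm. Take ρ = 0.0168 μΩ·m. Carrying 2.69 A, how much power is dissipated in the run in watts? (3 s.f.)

61.3 W

ρ = 0.0168 μΩ·m = 1.68×10^-8 Ω·m
Section 1: A_strand = π(3.6800e-05)² = 4.254e-09 m²; R₁ = ρL/(N·A_s) = (1.68×10^-8)(22.8)/(58×4.254e-09) = 1.552 Ω
Section 2: A = πr² = π(5.8900e-04 m)² = 1.090e-06 m²
R₂ = (1.68×10^-8)(449)/(1.090e-06) = 6.921 Ω
R = R₁ + R₂ = 8.473 Ω
P = I²R = (2.69)² × 8.473 = 61.3 W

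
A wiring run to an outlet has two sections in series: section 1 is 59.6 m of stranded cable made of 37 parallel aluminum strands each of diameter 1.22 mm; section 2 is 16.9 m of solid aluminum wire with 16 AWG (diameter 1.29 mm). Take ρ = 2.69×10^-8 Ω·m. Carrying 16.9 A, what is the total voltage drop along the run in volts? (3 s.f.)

6.50 V

Section 1: A_strand = π(6.1000e-04)² = 1.169e-06 m²; R₁ = ρL/(N·A_s) = (2.69×10^-8)(59.6)/(37×1.169e-06) = 0.03707 Ω
Section 2: A = π(1.29/2 mm)² = π(6.4500e-04 m)² = 1.307e-06 m²
R₂ = (2.69×10^-8)(16.9)/(1.307e-06) = 0.3478 Ω
R = R₁ + R₂ = 0.3849 Ω
V = IR = 16.9 × 0.3849 = 6.50 V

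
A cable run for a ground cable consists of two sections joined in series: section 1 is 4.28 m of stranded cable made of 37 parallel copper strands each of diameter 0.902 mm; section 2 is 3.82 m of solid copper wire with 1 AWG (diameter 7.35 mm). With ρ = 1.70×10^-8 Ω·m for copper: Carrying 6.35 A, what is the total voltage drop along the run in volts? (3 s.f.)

Section 1: A_strand = π(4.5100e-04)² = 6.390e-07 m²; R₁ = ρL/(N·A_s) = (1.70×10^-8)(4.28)/(37×6.390e-07) = 0.003077 Ω
Section 2: A = π(7.35/2 mm)² = π(3.6750e-03 m)² = 4.243e-05 m²
R₂ = (1.70×10^-8)(3.82)/(4.243e-05) = 0.001531 Ω
R = R₁ + R₂ = 0.004608 Ω
V = IR = 6.35 × 0.004608 = 0.0293 V

0.0293 V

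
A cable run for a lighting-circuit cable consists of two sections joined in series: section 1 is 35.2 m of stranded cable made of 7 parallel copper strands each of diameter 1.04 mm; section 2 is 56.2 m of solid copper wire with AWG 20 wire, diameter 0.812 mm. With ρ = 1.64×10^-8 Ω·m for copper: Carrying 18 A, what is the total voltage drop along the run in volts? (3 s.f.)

Section 1: A_strand = π(5.2000e-04)² = 8.495e-07 m²; R₁ = ρL/(N·A_s) = (1.64×10^-8)(35.2)/(7×8.495e-07) = 0.09708 Ω
Section 2: A = π(0.812/2 mm)² = π(4.0600e-04 m)² = 5.178e-07 m²
R₂ = (1.64×10^-8)(56.2)/(5.178e-07) = 1.78 Ω
R = R₁ + R₂ = 1.877 Ω
V = IR = 18 × 1.877 = 33.8 V

33.8 V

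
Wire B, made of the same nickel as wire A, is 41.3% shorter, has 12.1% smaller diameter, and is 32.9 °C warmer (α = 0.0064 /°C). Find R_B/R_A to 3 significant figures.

0.920

R ∝ ρL/d² with ρ ∝ (1+αΔT), so R_B/R_A = (1 − 41.3/100) × (1 − 12.1/100)⁻² × (1 + 0.0064×32.9)
= 0.587 × 1.294 × 1.211 = 0.920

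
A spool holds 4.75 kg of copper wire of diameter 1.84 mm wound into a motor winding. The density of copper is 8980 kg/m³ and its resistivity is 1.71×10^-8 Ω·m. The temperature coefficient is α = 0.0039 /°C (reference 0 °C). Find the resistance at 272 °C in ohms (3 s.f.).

A = π(d/2)² = π(9.2000e-04 m)² = 2.6590e-06 m²
L = m/(density·A) = 4.75/(8980×2.6590e-06) = 198.9 m
R = ρL/A = (1.71×10^-8)(198.9)/(2.6590e-06) = 1.279 Ω
R(272 °C) = 1.279 × (1 + 0.0039×272) = 2.64 Ω

2.64 Ω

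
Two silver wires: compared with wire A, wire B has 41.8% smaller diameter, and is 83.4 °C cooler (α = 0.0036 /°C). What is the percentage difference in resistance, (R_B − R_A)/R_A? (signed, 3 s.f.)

R ∝ ρL/d² with ρ ∝ (1+αΔT), so R_B/R_A = (1 − 41.8/100)⁻² × (1 − 0.0036×83.4)
= 2.952 × 0.6998 = 2.066
(R_B − R_A)/R_A = 2.066 − 1 = 107%

107%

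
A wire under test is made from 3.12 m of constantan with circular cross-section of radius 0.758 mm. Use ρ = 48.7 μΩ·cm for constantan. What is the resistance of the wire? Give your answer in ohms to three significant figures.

0.842 Ω

ρ = 48.7 μΩ·cm = 4.87×10^-7 Ω·m
A = πr² = π(7.5800e-04 m)² = 1.805e-06 m²
R = ρL/A = (4.87×10^-7)(3.12 m)/(1.805e-06 m²) = 0.842 Ω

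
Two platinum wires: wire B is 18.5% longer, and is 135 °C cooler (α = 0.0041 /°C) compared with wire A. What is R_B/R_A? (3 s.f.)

R ∝ ρL/d² with ρ ∝ (1+αΔT), so R_B/R_A = (1 + 18.5/100) × (1 − 0.0041×135)
= 1.185 × 0.4465 = 0.529

0.529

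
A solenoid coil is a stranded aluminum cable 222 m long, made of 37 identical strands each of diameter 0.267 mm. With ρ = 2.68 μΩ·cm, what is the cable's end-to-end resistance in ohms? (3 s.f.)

2.87 Ω

ρ = 2.68 μΩ·cm = 2.68×10^-8 Ω·m
A_strand = π(1.3350e-04 m)² = 5.599e-08 m²
R_strand = ρL/A = (2.68×10^-8)(222)/(5.599e-08) = 106.3 Ω
R_total = R_strand/N = 106.3/37 = 2.87 Ω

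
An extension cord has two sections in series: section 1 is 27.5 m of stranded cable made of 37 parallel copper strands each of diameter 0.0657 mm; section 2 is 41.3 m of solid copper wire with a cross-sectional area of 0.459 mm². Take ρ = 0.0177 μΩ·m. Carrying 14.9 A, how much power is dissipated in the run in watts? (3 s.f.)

1220 W

ρ = 0.0177 μΩ·m = 1.77×10^-8 Ω·m
Section 1: A_strand = π(3.2850e-05)² = 3.390e-09 m²; R₁ = ρL/(N·A_s) = (1.77×10^-8)(27.5)/(37×3.390e-09) = 3.88 Ω
Section 2: A = 0.459 mm² = 4.590e-07 m²
R₂ = (1.77×10^-8)(41.3)/(4.590e-07) = 1.593 Ω
R = R₁ + R₂ = 5.473 Ω
P = I²R = (14.9)² × 5.473 = 1220 W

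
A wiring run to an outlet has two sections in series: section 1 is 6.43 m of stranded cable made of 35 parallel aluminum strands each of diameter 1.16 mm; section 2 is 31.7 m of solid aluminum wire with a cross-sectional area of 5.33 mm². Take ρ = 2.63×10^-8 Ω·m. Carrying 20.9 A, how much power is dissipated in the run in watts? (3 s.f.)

Section 1: A_strand = π(5.8000e-04)² = 1.057e-06 m²; R₁ = ρL/(N·A_s) = (2.63×10^-8)(6.43)/(35×1.057e-06) = 0.004572 Ω
Section 2: A = 5.33 mm² = 5.330e-06 m²
R₂ = (2.63×10^-8)(31.7)/(5.330e-06) = 0.1564 Ω
R = R₁ + R₂ = 0.161 Ω
P = I²R = (20.9)² × 0.161 = 70.3 W

70.3 W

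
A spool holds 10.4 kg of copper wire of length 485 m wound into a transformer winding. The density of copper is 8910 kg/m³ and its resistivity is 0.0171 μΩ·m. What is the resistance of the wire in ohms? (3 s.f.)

3.45 Ω

ρ = 0.0171 μΩ·m = 1.71×10^-8 Ω·m
A = m/(density·L) = 10.4/(8910×485) = 2.4067e-06 m²
R = ρL/A = (1.71×10^-8)(485)/(2.4067e-06) = 3.45 Ω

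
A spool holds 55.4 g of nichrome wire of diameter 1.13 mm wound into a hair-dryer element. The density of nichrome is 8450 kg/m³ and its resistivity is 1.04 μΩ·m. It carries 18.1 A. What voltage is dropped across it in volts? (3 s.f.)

ρ = 1.04 μΩ·m = 1.04×10^-6 Ω·m
A = π(d/2)² = π(5.6500e-04 m)² = 1.0029e-06 m²
L = m/(density·A) = 0.0554/(8450×1.0029e-06) = 6.537 m
R = ρL/A = (1.04×10^-6)(6.537)/(1.0029e-06) = 6.779 Ω
V = IR = 18.1 × 6.779 = 123 V

123 V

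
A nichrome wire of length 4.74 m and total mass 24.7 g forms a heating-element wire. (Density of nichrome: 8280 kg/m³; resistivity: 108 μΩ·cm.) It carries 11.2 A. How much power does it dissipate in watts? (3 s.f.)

ρ = 108 μΩ·cm = 1.08×10^-6 Ω·m
A = m/(density·L) = 0.0247/(8280×4.74) = 6.2934e-07 m²
R = ρL/A = (1.08×10^-6)(4.74)/(6.2934e-07) = 8.134 Ω
P = I²R = (11.2)² × 8.134 = 1020 W

1020 W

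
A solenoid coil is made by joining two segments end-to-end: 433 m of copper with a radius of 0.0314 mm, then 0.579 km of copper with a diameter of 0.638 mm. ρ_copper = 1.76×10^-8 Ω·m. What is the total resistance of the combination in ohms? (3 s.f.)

Segment 1: A = πr² = π(3.1400e-05 m)² = 3.097e-09 m²
R₁ = ρL/A = (1.76×10^-8)(433)/(3.097e-09) = 2460 Ω
Segment 2: A = π(d/2)² = π(3.1900e-04 m)² = 3.197e-07 m²
R₂ = (1.76×10^-8)(579)/(3.197e-07) = 31.88 Ω
R = R₁ + R₂ = 2490 Ω

2490 Ω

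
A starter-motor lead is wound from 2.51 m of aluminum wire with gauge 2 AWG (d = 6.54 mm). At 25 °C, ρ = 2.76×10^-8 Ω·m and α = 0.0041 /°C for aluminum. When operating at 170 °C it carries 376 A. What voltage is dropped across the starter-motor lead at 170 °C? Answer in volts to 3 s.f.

1.24 V

A = π(6.54/2 mm)² = π(3.2700e-03 m)² = 3.359e-05 m²
R₍25₎ = ρL/A = (2.76×10^-8)(2.51)/(3.359e-05) = 0.002062 Ω
R₍170₎ = R₍25₎(1 + αΔT) = 0.002062 × (1 + 0.0041×145) = 0.003288 Ω
V = IR = 376 × 0.003288 = 1.24 V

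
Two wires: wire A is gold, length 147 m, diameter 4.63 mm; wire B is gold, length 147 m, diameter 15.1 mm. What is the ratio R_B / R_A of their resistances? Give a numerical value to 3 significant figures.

R ∝ ρL/d², so R_B/R_A = (d_A/d_B)²
= (4.63/15.1)² = 0.0940

0.0940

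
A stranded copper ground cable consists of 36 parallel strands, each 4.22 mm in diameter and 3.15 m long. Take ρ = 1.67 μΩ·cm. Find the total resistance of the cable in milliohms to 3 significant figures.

0.104 mΩ

ρ = 1.67 μΩ·cm = 1.67×10^-8 Ω·m
A_strand = π(2.1100e-03 m)² = 1.399e-05 m²
R_strand = ρL/A = (1.67×10^-8)(3.15)/(1.399e-05) = 0.003761 Ω
R_total = R_strand/N = 0.003761/36 = 0.104 mΩ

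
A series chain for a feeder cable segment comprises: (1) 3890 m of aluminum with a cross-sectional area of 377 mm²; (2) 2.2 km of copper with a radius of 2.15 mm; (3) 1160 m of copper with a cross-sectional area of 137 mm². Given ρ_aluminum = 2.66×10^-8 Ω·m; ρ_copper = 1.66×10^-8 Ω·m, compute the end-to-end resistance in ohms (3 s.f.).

2.93 Ω

Seg 1: A = 377 mm² = 3.770e-04 m²
R_1 = (2.66×10^-8)(3890)/(3.770e-04) = 0.2745 Ω
Seg 2: A = πr² = π(2.1500e-03 m)² = 1.452e-05 m²
R_2 = (1.66×10^-8)(2200)/(1.452e-05) = 2.515 Ω
Seg 3: A = 137 mm² = 1.370e-04 m²
R_3 = (1.66×10^-8)(1160)/(1.370e-04) = 0.1406 Ω
R_total = R_1 + R_2 + R_3 = 2.93 Ω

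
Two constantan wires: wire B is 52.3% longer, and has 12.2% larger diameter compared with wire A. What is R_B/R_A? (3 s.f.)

1.21

R ∝ L/d², so R_B/R_A = (1 + 52.3/100) × (1 + 12.2/100)⁻²
= 1.523 × 0.7944 = 1.21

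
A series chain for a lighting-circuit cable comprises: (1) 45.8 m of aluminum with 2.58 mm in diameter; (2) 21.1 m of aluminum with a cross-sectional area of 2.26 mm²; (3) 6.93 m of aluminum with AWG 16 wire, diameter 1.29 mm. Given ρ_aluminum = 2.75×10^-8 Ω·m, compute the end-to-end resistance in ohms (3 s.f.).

Seg 1: A = π(d/2)² = π(1.2900e-03 m)² = 5.228e-06 m²
R_1 = (2.75×10^-8)(45.8)/(5.228e-06) = 0.2409 Ω
Seg 2: A = 2.26 mm² = 2.260e-06 m²
R_2 = (2.75×10^-8)(21.1)/(2.260e-06) = 0.2567 Ω
Seg 3: A = π(1.29/2 mm)² = π(6.4500e-04 m)² = 1.307e-06 m²
R_3 = (2.75×10^-8)(6.93)/(1.307e-06) = 0.1458 Ω
R_total = R_1 + R_2 + R_3 = 0.643 Ω

0.643 Ω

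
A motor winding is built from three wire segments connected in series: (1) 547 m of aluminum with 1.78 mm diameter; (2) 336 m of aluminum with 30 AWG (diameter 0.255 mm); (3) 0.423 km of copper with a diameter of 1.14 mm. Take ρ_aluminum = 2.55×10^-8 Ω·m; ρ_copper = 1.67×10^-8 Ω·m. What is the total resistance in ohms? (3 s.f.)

180 Ω

Seg 1: A = π(d/2)² = π(8.9000e-04 m)² = 2.488e-06 m²
R_1 = (2.55×10^-8)(547)/(2.488e-06) = 5.605 Ω
Seg 2: A = π(0.255/2 mm)² = π(1.2750e-04 m)² = 5.107e-08 m²
R_2 = (2.55×10^-8)(336)/(5.107e-08) = 167.8 Ω
Seg 3: A = π(d/2)² = π(5.7000e-04 m)² = 1.021e-06 m²
R_3 = (1.67×10^-8)(423)/(1.021e-06) = 6.921 Ω
R_total = R_1 + R_2 + R_3 = 180 Ω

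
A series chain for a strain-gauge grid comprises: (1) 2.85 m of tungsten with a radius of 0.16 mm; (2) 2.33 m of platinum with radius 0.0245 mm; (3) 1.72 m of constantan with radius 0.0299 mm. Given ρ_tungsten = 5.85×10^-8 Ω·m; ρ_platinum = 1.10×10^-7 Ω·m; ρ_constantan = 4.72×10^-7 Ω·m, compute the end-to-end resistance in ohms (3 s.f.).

427 Ω

Seg 1: A = πr² = π(1.6000e-04 m)² = 8.042e-08 m²
R_1 = (5.85×10^-8)(2.85)/(8.042e-08) = 2.073 Ω
Seg 2: A = πr² = π(2.4500e-05 m)² = 1.886e-09 m²
R_2 = (1.10×10^-7)(2.33)/(1.886e-09) = 135.9 Ω
Seg 3: A = πr² = π(2.9900e-05 m)² = 2.809e-09 m²
R_3 = (4.72×10^-7)(1.72)/(2.809e-09) = 289.1 Ω
R_total = R_1 + R_2 + R_3 = 427 Ω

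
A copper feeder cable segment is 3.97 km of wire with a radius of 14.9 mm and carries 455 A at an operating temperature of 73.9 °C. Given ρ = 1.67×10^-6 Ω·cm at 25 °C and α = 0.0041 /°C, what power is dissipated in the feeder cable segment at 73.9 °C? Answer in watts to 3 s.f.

ρ = 1.67×10^-6 Ω·cm = 1.67×10^-8 Ω·m
A = πr² = π(1.4900e-02 m)² = 6.975e-04 m²
R₍25₎ = ρL/A = (1.67×10^-8)(3970)/(6.975e-04) = 0.09506 Ω
R₍73.9₎ = R₍25₎(1 + αΔT) = 0.09506 × (1 + 0.0041×48.9) = 0.1141 Ω
P = I²R = (455)² × 0.1141 = 23600 W

23600 W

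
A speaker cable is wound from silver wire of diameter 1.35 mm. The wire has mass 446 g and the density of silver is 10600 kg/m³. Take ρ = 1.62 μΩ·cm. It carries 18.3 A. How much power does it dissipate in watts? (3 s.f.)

111 W

ρ = 1.62 μΩ·cm = 1.62×10^-8 Ω·m
A = π(d/2)² = π(6.7500e-04 m)² = 1.4314e-06 m²
L = m/(density·A) = 0.446/(10600×1.4314e-06) = 29.39 m
R = ρL/A = (1.62×10^-8)(29.39)/(1.4314e-06) = 0.3327 Ω
P = I²R = (18.3)² × 0.3327 = 111 W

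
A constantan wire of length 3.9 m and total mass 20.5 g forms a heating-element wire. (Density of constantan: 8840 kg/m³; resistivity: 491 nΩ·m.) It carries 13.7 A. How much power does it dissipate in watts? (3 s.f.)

604 W

ρ = 491 nΩ·m = 4.91×10^-7 Ω·m
A = m/(density·L) = 0.0205/(8840×3.9) = 5.9462e-07 m²
R = ρL/A = (4.91×10^-7)(3.9)/(5.9462e-07) = 3.22 Ω
P = I²R = (13.7)² × 3.22 = 604 W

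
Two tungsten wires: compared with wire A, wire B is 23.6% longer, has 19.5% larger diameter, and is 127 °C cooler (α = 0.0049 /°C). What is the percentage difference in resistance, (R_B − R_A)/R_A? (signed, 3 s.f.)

R ∝ ρL/d² with ρ ∝ (1+αΔT), so R_B/R_A = (1 + 23.6/100) × (1 + 19.5/100)⁻² × (1 − 0.0049×127)
= 1.236 × 0.7003 × 0.3777 = 0.3269
(R_B − R_A)/R_A = 0.3269 − 1 = -67.3%

-67.3%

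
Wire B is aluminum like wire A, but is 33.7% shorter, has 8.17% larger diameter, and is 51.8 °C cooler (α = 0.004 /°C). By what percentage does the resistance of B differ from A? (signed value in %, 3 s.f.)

R ∝ ρL/d² with ρ ∝ (1+αΔT), so R_B/R_A = (1 − 33.7/100) × (1 + 8.17/100)⁻² × (1 − 0.004×51.8)
= 0.663 × 0.8547 × 0.7928 = 0.4492
(R_B − R_A)/R_A = 0.4492 − 1 = -55.1%

-55.1%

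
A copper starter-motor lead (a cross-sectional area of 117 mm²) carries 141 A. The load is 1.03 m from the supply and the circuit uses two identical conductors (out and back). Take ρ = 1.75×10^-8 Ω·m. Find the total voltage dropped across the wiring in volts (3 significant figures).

A = 117 mm² = 1.170e-04 m²
Total conductor length (both ways) L = 2 × 1.03 = 2.06 m
R = ρL/A = (1.75×10^-8)(2.06)/(1.170e-04) = 3.081×10^-4 Ω
V = IR = 141 × 3.081×10^-4 = 0.0434 V

0.0434 V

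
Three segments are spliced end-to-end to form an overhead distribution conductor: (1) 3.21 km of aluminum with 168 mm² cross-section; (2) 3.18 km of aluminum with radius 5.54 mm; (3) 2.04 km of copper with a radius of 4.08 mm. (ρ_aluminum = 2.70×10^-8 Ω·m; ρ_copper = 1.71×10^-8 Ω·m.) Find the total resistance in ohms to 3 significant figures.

Seg 1: A = 168 mm² = 1.680e-04 m²
R_1 = (2.70×10^-8)(3210)/(1.680e-04) = 0.5159 Ω
Seg 2: A = πr² = π(5.5400e-03 m)² = 9.642e-05 m²
R_2 = (2.70×10^-8)(3180)/(9.642e-05) = 0.8905 Ω
Seg 3: A = πr² = π(4.0800e-03 m)² = 5.230e-05 m²
R_3 = (1.71×10^-8)(2040)/(5.230e-05) = 0.667 Ω
R_total = R_1 + R_2 + R_3 = 2.07 Ω

2.07 Ω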